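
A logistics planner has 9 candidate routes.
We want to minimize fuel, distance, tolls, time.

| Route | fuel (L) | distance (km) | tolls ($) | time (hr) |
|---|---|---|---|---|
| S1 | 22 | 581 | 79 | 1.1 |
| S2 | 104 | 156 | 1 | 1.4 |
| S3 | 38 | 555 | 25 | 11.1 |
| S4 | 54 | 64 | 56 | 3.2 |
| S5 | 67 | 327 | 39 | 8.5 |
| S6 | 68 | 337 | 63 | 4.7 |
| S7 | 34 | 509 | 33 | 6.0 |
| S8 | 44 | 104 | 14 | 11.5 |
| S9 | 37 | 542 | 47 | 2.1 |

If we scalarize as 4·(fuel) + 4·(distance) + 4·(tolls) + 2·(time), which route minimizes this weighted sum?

S8

S1: 4·22 + 4·581 + 4·79 + 2·1.1 = 2730.2
S2: 4·104 + 4·156 + 4·1 + 2·1.4 = 1046.8
S3: 4·38 + 4·555 + 4·25 + 2·11.1 = 2494.2
S4: 4·54 + 4·64 + 4·56 + 2·3.2 = 702.4
S5: 4·67 + 4·327 + 4·39 + 2·8.5 = 1749.0
S6: 4·68 + 4·337 + 4·63 + 2·4.7 = 1881.4
S7: 4·34 + 4·509 + 4·33 + 2·6.0 = 2316.0
S8: 4·44 + 4·104 + 4·14 + 2·11.5 = 671.0
S9: 4·37 + 4·542 + 4·47 + 2·2.1 = 2508.2
Lowest: S8 at 671.0.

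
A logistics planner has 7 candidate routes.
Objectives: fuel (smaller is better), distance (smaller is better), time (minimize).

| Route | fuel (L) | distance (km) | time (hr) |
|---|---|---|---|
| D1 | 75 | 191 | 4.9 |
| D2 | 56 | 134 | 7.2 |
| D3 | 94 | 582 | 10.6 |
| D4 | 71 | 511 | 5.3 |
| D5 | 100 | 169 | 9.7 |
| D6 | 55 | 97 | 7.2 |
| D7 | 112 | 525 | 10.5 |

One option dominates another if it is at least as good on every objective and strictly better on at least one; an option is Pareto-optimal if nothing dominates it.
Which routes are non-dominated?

D1: not dominated (best time).
D2: dominated by D6 (fuel 55≤56, distance 97≤134, time 7.2≤7.2).
D3: dominated by D1 (fuel 75≤94, distance 191≤582, time 4.9≤10.6).
D4: not dominated.
D5: dominated by D2 (fuel 56≤100, distance 134≤169, time 7.2≤9.7).
D6: not dominated (best fuel).
D7: dominated by D1 (fuel 75≤112, distance 191≤525, time 4.9≤10.5).

D1, D4, D6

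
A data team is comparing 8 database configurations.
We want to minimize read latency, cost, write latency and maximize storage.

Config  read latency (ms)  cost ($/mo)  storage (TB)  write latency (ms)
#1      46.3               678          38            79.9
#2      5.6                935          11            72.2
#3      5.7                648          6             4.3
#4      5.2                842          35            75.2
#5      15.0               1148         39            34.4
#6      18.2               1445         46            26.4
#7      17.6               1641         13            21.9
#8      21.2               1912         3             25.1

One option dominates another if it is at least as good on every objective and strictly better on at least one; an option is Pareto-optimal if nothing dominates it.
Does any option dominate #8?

Yes

#3 vs #8: read latency 5.7≤21.2, cost 648≤1912, storage 6≥3, write latency 4.3≤25.1 — #3 is at least as good on every objective and strictly better on at least one, so #3 dominates #8.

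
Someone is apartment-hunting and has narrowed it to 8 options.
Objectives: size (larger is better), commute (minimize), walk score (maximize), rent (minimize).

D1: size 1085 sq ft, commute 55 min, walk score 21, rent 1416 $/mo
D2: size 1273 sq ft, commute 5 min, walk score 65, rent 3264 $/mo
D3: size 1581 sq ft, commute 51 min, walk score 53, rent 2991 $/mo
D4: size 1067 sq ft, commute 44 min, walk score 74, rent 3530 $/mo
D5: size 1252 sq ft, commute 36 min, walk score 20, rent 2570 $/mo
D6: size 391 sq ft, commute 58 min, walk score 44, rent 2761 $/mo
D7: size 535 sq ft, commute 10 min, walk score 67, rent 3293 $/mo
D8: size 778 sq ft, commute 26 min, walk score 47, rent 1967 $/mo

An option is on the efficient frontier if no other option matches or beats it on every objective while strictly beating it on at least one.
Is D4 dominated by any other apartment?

No

D1: worse on commute (55 vs 44).
D2: worse on walk score (65 vs 74).
D3: worse on commute (51 vs 44).
D5: worse on walk score (20 vs 74).
D6: worse on size (391 vs 1067).
D7: worse on size (535 vs 1067).
D8: worse on size (778 vs 1067).
No option is at least as good as D4 on every objective and strictly better on one.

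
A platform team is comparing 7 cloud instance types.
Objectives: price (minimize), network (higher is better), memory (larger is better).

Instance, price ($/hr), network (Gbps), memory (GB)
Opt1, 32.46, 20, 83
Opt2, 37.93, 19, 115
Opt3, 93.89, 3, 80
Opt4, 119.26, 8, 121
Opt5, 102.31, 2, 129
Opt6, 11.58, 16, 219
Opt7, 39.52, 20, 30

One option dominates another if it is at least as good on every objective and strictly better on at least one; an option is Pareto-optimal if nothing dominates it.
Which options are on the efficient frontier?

Opt1: not dominated.
Opt2: not dominated.
Opt3: dominated by Opt1 (price 32.46≤93.89, network 20≥3, memory 83≥80).
Opt4: dominated by Opt6 (price 11.58≤119.26, network 16≥8, memory 219≥121).
Opt5: dominated by Opt6 (price 11.58≤102.31, network 16≥2, memory 219≥129).
Opt6: not dominated (best price).
Opt7: dominated by Opt1 (price 32.46≤39.52, network 20≥20, memory 83≥30).

Opt1, Opt2, Opt6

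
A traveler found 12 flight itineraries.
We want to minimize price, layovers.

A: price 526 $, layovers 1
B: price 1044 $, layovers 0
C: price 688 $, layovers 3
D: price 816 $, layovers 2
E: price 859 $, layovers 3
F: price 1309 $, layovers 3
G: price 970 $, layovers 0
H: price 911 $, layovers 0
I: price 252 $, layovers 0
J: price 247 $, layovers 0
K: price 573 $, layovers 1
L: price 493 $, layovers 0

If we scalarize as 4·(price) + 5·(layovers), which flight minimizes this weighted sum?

A: 4·526 + 5·1 = 2109
B: 4·1044 + 5·0 = 4176
C: 4·688 + 5·3 = 2767
D: 4·816 + 5·2 = 3274
E: 4·859 + 5·3 = 3451
F: 4·1309 + 5·3 = 5251
G: 4·970 + 5·0 = 3880
H: 4·911 + 5·0 = 3644
I: 4·252 + 5·0 = 1008
J: 4·247 + 5·0 = 988
K: 4·573 + 5·1 = 2297
L: 4·493 + 5·0 = 1972
Lowest: J at 988.

J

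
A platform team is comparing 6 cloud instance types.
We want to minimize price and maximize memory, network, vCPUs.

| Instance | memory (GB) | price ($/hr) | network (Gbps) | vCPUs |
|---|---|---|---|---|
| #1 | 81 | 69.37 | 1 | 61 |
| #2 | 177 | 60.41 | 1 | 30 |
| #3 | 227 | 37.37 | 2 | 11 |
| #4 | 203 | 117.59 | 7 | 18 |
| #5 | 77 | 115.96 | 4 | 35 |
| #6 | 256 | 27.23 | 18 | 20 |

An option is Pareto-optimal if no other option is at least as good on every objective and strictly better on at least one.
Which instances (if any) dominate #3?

#6: memory 256≥227, price 27.23≤37.37, network 18≥2, vCPUs 20≥11 — dominates #3.
Others (#1, #2, #4, #5) are each worse than #3 on at least one objective.

#6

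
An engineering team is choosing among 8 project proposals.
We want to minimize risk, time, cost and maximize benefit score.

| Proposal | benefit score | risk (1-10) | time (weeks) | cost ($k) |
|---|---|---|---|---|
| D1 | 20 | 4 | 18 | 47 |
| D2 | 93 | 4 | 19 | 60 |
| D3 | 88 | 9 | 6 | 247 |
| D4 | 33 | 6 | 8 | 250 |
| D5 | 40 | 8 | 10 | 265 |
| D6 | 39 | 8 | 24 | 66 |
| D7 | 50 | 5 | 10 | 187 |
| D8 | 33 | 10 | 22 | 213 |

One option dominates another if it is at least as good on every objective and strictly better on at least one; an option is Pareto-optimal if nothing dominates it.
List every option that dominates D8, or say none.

D2: benefit score 93≥33, risk 4≤10, time 19≤22, cost 60≤213 — dominates D8.
D7: benefit score 50≥33, risk 5≤10, time 10≤22, cost 187≤213 — dominates D8.
Others (D1, D3, D4, D5, D6) are each worse than D8 on at least one objective.

D2, D7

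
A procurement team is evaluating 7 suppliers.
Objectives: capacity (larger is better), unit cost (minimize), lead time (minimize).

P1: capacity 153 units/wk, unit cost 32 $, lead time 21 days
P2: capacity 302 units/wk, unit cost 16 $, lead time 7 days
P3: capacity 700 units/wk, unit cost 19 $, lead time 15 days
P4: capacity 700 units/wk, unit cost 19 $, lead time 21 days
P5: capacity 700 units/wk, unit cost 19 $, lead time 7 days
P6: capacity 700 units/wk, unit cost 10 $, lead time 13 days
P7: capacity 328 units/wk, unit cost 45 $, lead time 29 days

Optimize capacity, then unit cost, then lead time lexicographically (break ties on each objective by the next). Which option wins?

P6

First maximize capacity: best is 700, kept {P3, P4, P5, P6}.
Then minimize unit cost: best is 10, kept {P6}.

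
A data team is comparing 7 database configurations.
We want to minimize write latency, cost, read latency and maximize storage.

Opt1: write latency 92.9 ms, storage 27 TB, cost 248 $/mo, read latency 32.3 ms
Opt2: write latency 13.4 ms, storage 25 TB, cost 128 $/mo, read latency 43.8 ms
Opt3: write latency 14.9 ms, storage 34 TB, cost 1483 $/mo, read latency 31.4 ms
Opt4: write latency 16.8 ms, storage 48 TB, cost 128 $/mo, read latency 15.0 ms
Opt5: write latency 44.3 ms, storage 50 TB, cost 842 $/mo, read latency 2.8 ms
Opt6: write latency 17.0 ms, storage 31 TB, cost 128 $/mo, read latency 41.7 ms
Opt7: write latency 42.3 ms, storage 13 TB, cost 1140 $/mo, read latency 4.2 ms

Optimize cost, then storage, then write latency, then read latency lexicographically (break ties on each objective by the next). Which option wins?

Opt4

First minimize cost: best is 128, kept {Opt2, Opt4, Opt6}.
Then maximize storage: best is 48, kept {Opt4}.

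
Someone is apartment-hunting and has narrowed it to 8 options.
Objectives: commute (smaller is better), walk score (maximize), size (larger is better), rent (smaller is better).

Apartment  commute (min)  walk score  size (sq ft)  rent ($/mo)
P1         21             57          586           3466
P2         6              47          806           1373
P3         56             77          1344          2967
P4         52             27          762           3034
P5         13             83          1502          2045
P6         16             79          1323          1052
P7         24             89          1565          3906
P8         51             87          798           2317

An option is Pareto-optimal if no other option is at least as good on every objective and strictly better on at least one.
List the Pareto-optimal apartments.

P1: dominated by P5 (commute 13≤21, walk score 83≥57, size 1502≥586, rent 2045≤3466).
P2: not dominated (best commute).
P3: dominated by P5 (commute 13≤56, walk score 83≥77, size 1502≥1344, rent 2045≤2967).
P4: dominated by P2 (commute 6≤52, walk score 47≥27, size 806≥762, rent 1373≤3034).
P5: not dominated.
P6: not dominated (best rent).
P7: not dominated (best walk score).
P8: not dominated.

P2, P5, P6, P7, P8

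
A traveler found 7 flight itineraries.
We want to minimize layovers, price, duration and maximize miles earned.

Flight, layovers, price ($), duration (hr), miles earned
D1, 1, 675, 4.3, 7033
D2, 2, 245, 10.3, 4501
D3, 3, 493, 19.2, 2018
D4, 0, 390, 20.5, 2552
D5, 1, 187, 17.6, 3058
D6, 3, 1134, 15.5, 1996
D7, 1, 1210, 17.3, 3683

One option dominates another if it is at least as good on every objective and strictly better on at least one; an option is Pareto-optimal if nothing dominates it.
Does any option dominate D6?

D1 vs D6: layovers 1≤3, price 675≤1134, duration 4.3≤15.5, miles earned 7033≥1996 — D1 is at least as good on every objective and strictly better on at least one, so D1 dominates D6.

Yes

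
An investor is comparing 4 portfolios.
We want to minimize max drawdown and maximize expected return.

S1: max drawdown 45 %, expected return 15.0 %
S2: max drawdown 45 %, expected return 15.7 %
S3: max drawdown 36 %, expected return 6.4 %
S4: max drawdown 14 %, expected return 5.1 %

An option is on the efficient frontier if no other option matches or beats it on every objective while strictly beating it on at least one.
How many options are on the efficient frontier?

S1: dominated by S2 (max drawdown 45≤45, expected return 15.7≥15.0).
S2: not dominated (best expected return).
S3: not dominated.
S4: not dominated (best max drawdown).
Pareto-optimal: S2, S3, S4 → 3.

3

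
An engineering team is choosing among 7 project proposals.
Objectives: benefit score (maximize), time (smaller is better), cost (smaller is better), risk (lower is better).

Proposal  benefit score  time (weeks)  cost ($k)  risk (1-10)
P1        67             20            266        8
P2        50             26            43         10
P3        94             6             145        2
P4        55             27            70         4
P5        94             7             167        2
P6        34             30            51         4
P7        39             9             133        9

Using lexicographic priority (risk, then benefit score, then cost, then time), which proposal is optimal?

First minimize risk: best is 2, kept {P3, P5}.
Then maximize benefit score: best is 94, kept {P3, P5}.
Then minimize cost: best is 145, kept {P3}.

P3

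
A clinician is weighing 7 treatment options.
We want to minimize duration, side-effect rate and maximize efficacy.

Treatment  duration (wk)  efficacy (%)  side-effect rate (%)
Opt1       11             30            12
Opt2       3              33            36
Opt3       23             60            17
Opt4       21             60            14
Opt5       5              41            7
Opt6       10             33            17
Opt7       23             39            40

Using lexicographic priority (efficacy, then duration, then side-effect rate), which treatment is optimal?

First maximize efficacy: best is 60, kept {Opt3, Opt4}.
Then minimize duration: best is 21, kept {Opt4}.

Opt4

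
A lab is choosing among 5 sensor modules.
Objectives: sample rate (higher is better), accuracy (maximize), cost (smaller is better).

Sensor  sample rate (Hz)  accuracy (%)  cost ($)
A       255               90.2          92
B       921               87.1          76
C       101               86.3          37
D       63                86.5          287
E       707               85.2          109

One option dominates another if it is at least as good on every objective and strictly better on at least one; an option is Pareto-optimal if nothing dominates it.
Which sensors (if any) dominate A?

none

B: worse on accuracy (87.1 vs 90.2).
C: worse on sample rate (101 vs 255).
D: worse on sample rate (63 vs 255).
E: worse on accuracy (85.2 vs 90.2).
No option dominates A.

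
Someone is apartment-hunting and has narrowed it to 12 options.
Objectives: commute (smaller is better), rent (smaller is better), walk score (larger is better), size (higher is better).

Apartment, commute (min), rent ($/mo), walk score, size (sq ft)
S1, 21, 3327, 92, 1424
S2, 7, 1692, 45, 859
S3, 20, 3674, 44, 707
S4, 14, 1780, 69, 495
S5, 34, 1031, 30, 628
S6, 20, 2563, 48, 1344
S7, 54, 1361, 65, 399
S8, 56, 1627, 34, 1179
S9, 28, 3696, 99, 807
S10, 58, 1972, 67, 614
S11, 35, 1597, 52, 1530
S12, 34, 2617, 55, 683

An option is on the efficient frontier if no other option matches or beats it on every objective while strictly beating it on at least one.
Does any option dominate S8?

S11 vs S8: commute 35≤56, rent 1597≤1627, walk score 52≥34, size 1530≥1179 — S11 is at least as good on every objective and strictly better on at least one, so S11 dominates S8.

Yes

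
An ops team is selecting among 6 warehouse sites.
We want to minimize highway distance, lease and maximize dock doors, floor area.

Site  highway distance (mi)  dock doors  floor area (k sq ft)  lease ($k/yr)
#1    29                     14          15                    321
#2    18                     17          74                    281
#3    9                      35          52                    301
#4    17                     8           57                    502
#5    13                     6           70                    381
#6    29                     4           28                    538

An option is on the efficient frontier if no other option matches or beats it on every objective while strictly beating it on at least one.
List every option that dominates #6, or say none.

#2: highway distance 18≤29, dock doors 17≥4, floor area 74≥28, lease 281≤538 — dominates #6.
#3: highway distance 9≤29, dock doors 35≥4, floor area 52≥28, lease 301≤538 — dominates #6.
#4: highway distance 17≤29, dock doors 8≥4, floor area 57≥28, lease 502≤538 — dominates #6.
#5: highway distance 13≤29, dock doors 6≥4, floor area 70≥28, lease 381≤538 — dominates #6.
Others (#1) are each worse than #6 on at least one objective.

#2, #3, #4, #5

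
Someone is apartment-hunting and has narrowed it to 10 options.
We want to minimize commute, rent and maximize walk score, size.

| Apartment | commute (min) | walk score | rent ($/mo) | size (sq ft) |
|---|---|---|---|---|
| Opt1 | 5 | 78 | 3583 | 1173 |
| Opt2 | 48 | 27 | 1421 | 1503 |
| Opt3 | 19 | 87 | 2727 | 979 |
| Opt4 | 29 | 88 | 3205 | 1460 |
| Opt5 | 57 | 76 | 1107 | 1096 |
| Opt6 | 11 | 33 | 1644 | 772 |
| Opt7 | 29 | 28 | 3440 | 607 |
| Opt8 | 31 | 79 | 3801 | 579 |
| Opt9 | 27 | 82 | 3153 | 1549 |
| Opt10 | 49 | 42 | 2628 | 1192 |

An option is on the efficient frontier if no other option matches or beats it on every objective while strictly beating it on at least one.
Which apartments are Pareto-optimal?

Opt1, Opt2, Opt3, Opt4, Opt5, Opt6, Opt9, Opt10

Opt1: not dominated (best commute).
Opt2: not dominated.
Opt3: not dominated.
Opt4: not dominated (best walk score).
Opt5: not dominated (best rent).
Opt6: not dominated.
Opt7: dominated by Opt3 (commute 19≤29, walk score 87≥28, rent 2727≤3440, size 979≥607).
Opt8: dominated by Opt3 (commute 19≤31, walk score 87≥79, rent 2727≤3801, size 979≥579).
Opt9: not dominated (best size).
Opt10: not dominated.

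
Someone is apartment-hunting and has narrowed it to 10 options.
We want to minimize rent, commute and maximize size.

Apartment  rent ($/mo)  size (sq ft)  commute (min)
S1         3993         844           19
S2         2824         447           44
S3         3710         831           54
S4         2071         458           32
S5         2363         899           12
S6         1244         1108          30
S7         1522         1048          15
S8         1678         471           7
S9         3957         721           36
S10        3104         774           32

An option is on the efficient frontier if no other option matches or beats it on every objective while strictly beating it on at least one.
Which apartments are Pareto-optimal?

S5, S6, S7, S8

S1: dominated by S5 (rent 2363≤3993, size 899≥844, commute 12≤19).
S2: dominated by S4 (rent 2071≤2824, size 458≥447, commute 32≤44).
S3: dominated by S5 (rent 2363≤3710, size 899≥831, commute 12≤54).
S4: dominated by S6 (rent 1244≤2071, size 1108≥458, commute 30≤32).
S5: not dominated.
S6: not dominated (best rent).
S7: not dominated.
S8: not dominated (best commute).
S9: dominated by S5 (rent 2363≤3957, size 899≥721, commute 12≤36).
S10: dominated by S5 (rent 2363≤3104, size 899≥774, commute 12≤32).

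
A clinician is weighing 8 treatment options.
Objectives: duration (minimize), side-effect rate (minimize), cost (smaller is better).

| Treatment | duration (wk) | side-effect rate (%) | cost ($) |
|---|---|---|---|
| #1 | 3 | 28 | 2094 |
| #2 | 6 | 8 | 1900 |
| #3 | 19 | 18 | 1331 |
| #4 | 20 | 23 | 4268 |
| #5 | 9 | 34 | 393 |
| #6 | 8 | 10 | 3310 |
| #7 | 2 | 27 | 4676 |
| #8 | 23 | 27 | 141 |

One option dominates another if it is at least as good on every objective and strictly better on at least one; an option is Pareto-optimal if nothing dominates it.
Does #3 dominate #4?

#3 vs #4: duration 19≤20, side-effect rate 18≤23, cost 1331≤4268 — #3 is at least as good on every objective with at least one strict improvement.

Yes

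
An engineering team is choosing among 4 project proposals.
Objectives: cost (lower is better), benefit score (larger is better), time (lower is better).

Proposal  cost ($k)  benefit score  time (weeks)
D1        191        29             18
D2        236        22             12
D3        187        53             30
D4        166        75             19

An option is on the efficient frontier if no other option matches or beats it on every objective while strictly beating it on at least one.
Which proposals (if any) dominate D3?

D4: cost 166≤187, benefit score 75≥53, time 19≤30 — dominates D3.
Others (D1, D2) are each worse than D3 on at least one objective.

D4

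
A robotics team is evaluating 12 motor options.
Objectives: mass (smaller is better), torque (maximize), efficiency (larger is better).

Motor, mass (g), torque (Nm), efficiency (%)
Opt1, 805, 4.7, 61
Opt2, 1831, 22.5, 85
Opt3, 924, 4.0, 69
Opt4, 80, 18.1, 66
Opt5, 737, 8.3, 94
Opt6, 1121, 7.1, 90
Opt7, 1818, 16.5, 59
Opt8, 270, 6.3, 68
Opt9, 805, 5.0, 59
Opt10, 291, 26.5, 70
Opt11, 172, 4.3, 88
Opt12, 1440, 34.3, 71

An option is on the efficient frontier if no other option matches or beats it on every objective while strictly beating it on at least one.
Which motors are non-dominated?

Opt1: dominated by Opt4 (mass 80≤805, torque 18.1≥4.7, efficiency 66≥61).
Opt2: not dominated.
Opt3: dominated by Opt5 (mass 737≤924, torque 8.3≥4.0, efficiency 94≥69).
Opt4: not dominated (best mass).
Opt5: not dominated (best efficiency).
Opt6: dominated by Opt5 (mass 737≤1121, torque 8.3≥7.1, efficiency 94≥90).
Opt7: dominated by Opt4 (mass 80≤1818, torque 18.1≥16.5, efficiency 66≥59).
Opt8: not dominated.
Opt9: dominated by Opt4 (mass 80≤805, torque 18.1≥5.0, efficiency 66≥59).
Opt10: not dominated.
Opt11: not dominated.
Opt12: not dominated (best torque).

Opt2, Opt4, Opt5, Opt8, Opt10, Opt11, Opt12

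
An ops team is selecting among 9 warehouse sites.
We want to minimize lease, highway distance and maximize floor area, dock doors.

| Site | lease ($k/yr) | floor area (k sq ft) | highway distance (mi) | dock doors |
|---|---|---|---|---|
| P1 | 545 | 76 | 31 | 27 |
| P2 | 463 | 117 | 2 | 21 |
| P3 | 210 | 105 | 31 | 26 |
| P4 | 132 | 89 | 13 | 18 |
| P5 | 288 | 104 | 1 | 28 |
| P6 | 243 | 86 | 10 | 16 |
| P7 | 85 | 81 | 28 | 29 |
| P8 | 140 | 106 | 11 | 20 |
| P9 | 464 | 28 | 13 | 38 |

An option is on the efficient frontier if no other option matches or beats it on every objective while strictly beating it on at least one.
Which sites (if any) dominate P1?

P5: lease 288≤545, floor area 104≥76, highway distance 1≤31, dock doors 28≥27 — dominates P1.
P7: lease 85≤545, floor area 81≥76, highway distance 28≤31, dock doors 29≥27 — dominates P1.
Others (P2, P3, P4, P6, P8, P9) are each worse than P1 on at least one objective.

P5, P7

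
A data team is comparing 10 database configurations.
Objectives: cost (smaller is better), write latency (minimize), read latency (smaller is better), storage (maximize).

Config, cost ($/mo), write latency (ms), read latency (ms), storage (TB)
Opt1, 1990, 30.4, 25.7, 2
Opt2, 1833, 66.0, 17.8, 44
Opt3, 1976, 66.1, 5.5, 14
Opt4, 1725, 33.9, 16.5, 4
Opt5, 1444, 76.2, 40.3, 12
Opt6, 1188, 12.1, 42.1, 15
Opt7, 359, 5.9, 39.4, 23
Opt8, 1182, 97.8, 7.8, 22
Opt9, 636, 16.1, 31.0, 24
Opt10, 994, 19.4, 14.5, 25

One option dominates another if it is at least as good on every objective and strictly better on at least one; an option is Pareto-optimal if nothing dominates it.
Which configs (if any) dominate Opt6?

Opt7: cost 359≤1188, write latency 5.9≤12.1, read latency 39.4≤42.1, storage 23≥15 — dominates Opt6.
Others (Opt1, Opt2, Opt3, Opt4, Opt5, Opt8, Opt9, Opt10) are each worse than Opt6 on at least one objective.

Opt7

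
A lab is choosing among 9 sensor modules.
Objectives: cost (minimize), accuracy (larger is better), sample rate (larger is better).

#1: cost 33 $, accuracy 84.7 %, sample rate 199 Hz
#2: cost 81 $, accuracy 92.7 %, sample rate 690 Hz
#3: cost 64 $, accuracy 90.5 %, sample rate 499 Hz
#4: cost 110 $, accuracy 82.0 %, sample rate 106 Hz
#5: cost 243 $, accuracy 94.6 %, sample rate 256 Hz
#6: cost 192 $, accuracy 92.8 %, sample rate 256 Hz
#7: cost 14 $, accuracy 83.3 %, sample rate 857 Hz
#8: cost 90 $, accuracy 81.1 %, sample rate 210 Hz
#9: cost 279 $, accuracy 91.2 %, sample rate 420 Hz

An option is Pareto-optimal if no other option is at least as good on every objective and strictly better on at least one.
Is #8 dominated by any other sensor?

Yes

#2 vs #8: cost 81≤90, accuracy 92.7≥81.1, sample rate 690≥210 — #2 is at least as good on every objective and strictly better on at least one, so #2 dominates #8.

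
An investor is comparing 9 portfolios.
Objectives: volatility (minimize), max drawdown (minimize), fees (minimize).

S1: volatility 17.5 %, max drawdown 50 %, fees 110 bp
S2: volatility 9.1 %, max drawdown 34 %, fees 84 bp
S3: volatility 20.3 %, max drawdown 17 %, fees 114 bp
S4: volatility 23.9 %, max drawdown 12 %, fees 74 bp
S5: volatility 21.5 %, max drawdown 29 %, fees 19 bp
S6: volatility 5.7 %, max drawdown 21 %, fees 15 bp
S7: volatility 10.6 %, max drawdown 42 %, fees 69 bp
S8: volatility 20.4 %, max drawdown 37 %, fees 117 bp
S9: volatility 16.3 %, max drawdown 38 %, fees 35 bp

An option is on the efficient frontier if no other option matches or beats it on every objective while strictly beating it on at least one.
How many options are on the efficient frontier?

S1: dominated by S2 (volatility 9.1≤17.5, max drawdown 34≤50, fees 84≤110).
S2: dominated by S6 (volatility 5.7≤9.1, max drawdown 21≤34, fees 15≤84).
S3: not dominated.
S4: not dominated (best max drawdown).
S5: dominated by S6 (volatility 5.7≤21.5, max drawdown 21≤29, fees 15≤19).
S6: not dominated (best volatility).
S7: dominated by S6 (volatility 5.7≤10.6, max drawdown 21≤42, fees 15≤69).
S8: dominated by S2 (volatility 9.1≤20.4, max drawdown 34≤37, fees 84≤117).
S9: dominated by S6 (volatility 5.7≤16.3, max drawdown 21≤38, fees 15≤35).
Pareto-optimal: S3, S4, S6 → 3.

3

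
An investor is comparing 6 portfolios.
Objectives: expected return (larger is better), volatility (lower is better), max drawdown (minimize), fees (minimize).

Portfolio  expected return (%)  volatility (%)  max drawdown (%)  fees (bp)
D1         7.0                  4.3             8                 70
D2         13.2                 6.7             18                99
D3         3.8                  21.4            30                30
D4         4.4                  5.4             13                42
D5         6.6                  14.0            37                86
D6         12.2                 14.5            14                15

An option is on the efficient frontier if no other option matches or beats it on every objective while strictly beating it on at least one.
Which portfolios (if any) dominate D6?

D1: worse on expected return (7.0 vs 12.2).
D2: worse on max drawdown (18 vs 14).
D3: worse on expected return (3.8 vs 12.2).
D4: worse on expected return (4.4 vs 12.2).
D5: worse on expected return (6.6 vs 12.2).
No option dominates D6.

none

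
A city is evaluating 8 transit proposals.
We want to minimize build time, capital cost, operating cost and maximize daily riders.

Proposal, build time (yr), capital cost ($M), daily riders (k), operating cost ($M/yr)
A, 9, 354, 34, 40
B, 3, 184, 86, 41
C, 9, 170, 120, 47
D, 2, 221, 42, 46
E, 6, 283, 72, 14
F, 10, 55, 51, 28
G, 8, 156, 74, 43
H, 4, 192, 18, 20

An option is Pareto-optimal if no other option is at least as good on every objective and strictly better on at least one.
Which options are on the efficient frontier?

B, C, D, E, F, G, H

A: dominated by E (build time 6≤9, capital cost 283≤354, daily riders 72≥34, operating cost 14≤40).
B: not dominated.
C: not dominated (best daily riders).
D: not dominated (best build time).
E: not dominated (best operating cost).
F: not dominated (best capital cost).
G: not dominated.
H: not dominated.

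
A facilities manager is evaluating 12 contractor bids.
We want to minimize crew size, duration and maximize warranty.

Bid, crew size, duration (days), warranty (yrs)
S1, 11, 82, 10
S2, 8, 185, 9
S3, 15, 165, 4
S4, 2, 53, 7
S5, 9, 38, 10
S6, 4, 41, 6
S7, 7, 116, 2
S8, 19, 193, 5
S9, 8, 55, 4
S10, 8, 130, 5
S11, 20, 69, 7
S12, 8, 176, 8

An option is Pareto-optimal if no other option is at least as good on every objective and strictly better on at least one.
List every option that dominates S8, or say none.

S1: crew size 11≤19, duration 82≤193, warranty 10≥5 — dominates S8.
S2: crew size 8≤19, duration 185≤193, warranty 9≥5 — dominates S8.
S4: crew size 2≤19, duration 53≤193, warranty 7≥5 — dominates S8.
S5: crew size 9≤19, duration 38≤193, warranty 10≥5 — dominates S8.
S6: crew size 4≤19, duration 41≤193, warranty 6≥5 — dominates S8.
S10: crew size 8≤19, duration 130≤193, warranty 5≥5 — dominates S8.
S12: crew size 8≤19, duration 176≤193, warranty 8≥5 — dominates S8.
Others (S3, S7, S9, S11) are each worse than S8 on at least one objective.

S1, S2, S4, S5, S6, S10, S12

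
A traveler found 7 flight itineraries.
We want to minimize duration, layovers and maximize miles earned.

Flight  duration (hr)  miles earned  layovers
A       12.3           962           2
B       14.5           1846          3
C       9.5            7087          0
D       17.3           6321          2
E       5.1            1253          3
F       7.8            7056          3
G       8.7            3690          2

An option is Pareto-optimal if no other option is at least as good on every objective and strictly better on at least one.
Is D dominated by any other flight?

C vs D: duration 9.5≤17.3, miles earned 7087≥6321, layovers 0≤2 — C is at least as good on every objective and strictly better on at least one, so C dominates D.

Yes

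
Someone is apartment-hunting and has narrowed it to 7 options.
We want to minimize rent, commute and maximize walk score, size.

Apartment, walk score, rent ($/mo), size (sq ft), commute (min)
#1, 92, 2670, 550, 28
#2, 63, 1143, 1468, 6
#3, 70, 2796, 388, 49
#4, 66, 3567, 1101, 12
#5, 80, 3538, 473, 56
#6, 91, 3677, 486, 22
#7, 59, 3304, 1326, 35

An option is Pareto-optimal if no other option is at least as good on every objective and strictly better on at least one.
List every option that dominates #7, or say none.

#2: walk score 63≥59, rent 1143≤3304, size 1468≥1326, commute 6≤35 — dominates #7.
Others (#1, #3, #4, #5, #6) are each worse than #7 on at least one objective.

#2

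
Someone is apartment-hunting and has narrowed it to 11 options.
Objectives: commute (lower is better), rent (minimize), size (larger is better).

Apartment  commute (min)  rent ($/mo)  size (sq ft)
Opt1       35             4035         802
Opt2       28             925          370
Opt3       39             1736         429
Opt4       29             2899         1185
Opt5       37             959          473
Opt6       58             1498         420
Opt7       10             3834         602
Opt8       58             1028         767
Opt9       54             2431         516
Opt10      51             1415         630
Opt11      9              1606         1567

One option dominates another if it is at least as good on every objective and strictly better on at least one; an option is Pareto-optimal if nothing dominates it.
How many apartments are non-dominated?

5

Opt1: dominated by Opt4 (commute 29≤35, rent 2899≤4035, size 1185≥802).
Opt2: not dominated (best rent).
Opt3: dominated by Opt5 (commute 37≤39, rent 959≤1736, size 473≥429).
Opt4: dominated by Opt11 (commute 9≤29, rent 1606≤2899, size 1567≥1185).
Opt5: not dominated.
Opt6: dominated by Opt5 (commute 37≤58, rent 959≤1498, size 473≥420).
Opt7: dominated by Opt11 (commute 9≤10, rent 1606≤3834, size 1567≥602).
Opt8: not dominated.
Opt9: dominated by Opt10 (commute 51≤54, rent 1415≤2431, size 630≥516).
Opt10: not dominated.
Opt11: not dominated (best commute).
Pareto-optimal: Opt2, Opt5, Opt8, Opt10, Opt11 → 5.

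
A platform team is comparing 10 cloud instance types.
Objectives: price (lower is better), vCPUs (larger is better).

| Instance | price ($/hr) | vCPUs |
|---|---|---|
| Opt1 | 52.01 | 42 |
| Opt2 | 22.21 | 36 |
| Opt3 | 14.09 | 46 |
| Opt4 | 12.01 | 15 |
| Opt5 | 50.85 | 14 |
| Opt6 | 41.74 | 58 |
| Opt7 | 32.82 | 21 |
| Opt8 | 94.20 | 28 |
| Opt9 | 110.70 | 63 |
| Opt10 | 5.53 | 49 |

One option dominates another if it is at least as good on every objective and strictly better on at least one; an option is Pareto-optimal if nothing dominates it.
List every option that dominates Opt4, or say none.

Opt10

Opt10: price 5.53≤12.01, vCPUs 49≥15 — dominates Opt4.
Others (Opt1, Opt2, Opt3, Opt5, Opt6, Opt7, Opt8, Opt9) are each worse than Opt4 on at least one objective.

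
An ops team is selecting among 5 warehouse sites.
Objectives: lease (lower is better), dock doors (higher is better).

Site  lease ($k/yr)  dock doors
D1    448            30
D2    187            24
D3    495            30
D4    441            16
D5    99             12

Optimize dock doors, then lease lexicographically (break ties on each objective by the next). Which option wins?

First maximize dock doors: best is 30, kept {D1, D3}.
Then minimize lease: best is 448, kept {D1}.

D1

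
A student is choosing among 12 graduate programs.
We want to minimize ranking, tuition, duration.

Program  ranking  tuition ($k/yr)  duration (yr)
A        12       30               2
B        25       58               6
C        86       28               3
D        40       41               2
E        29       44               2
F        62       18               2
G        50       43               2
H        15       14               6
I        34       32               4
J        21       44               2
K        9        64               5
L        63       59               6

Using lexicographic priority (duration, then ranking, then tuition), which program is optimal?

First minimize duration: best is 2, kept {A, D, E, F, G, J}.
Then minimize ranking: best is 12, kept {A}.

A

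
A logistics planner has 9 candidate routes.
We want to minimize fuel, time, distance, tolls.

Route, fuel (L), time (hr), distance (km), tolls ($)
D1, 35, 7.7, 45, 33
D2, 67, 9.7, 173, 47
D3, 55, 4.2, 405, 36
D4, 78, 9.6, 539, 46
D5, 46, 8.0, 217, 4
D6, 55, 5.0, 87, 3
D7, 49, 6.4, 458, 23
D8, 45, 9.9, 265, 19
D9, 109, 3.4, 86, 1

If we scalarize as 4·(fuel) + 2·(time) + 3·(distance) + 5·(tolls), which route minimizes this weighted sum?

D1: 4·35 + 2·7.7 + 3·45 + 5·33 = 455.4
D2: 4·67 + 2·9.7 + 3·173 + 5·47 = 1041.4
D3: 4·55 + 2·4.2 + 3·405 + 5·36 = 1623.4
D4: 4·78 + 2·9.6 + 3·539 + 5·46 = 2178.2
D5: 4·46 + 2·8.0 + 3·217 + 5·4 = 871.0
D6: 4·55 + 2·5.0 + 3·87 + 5·3 = 506.0
D7: 4·49 + 2·6.4 + 3·458 + 5·23 = 1697.8
D8: 4·45 + 2·9.9 + 3·265 + 5·19 = 1089.8
D9: 4·109 + 2·3.4 + 3·86 + 5·1 = 705.8
Lowest: D1 at 455.4.

D1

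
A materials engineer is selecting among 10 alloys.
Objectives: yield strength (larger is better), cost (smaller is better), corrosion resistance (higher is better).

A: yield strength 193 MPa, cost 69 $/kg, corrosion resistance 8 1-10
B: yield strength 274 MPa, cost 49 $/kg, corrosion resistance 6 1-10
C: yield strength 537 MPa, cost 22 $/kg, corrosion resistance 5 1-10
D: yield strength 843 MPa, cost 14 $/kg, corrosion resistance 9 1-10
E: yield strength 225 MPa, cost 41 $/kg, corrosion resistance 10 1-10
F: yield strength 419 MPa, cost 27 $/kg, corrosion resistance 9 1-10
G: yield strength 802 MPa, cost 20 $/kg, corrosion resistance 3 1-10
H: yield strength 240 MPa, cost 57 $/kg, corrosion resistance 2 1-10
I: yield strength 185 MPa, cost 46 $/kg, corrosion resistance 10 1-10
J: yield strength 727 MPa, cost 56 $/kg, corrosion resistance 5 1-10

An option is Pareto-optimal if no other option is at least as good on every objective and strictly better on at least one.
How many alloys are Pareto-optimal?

2

A: dominated by D (yield strength 843≥193, cost 14≤69, corrosion resistance 9≥8).
B: dominated by D (yield strength 843≥274, cost 14≤49, corrosion resistance 9≥6).
C: dominated by D (yield strength 843≥537, cost 14≤22, corrosion resistance 9≥5).
D: not dominated (best yield strength).
E: not dominated.
F: dominated by D (yield strength 843≥419, cost 14≤27, corrosion resistance 9≥9).
G: dominated by D (yield strength 843≥802, cost 14≤20, corrosion resistance 9≥3).
H: dominated by B (yield strength 274≥240, cost 49≤57, corrosion resistance 6≥2).
I: dominated by E (yield strength 225≥185, cost 41≤46, corrosion resistance 10≥10).
J: dominated by D (yield strength 843≥727, cost 14≤56, corrosion resistance 9≥5).
Pareto-optimal: D, E → 2.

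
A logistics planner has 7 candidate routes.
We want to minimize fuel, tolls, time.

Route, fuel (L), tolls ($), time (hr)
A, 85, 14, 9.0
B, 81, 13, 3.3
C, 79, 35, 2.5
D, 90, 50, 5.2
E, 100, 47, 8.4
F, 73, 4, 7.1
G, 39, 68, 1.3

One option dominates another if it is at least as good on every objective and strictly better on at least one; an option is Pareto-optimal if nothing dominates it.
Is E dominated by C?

C vs E: fuel 79≤100, tolls 35≤47, time 2.5≤8.4 — C is at least as good on every objective with at least one strict improvement.

Yes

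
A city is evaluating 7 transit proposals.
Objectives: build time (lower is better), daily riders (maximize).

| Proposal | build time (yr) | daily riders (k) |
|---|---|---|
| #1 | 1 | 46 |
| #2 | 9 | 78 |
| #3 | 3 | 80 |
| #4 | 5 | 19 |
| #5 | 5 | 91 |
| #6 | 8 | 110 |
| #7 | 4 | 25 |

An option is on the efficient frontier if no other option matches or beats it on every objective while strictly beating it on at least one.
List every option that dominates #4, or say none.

#1, #3, #5, #7

#1: build time 1≤5, daily riders 46≥19 — dominates #4.
#3: build time 3≤5, daily riders 80≥19 — dominates #4.
#5: build time 5≤5, daily riders 91≥19 — dominates #4.
#7: build time 4≤5, daily riders 25≥19 — dominates #4.
Others (#2, #6) are each worse than #4 on at least one objective.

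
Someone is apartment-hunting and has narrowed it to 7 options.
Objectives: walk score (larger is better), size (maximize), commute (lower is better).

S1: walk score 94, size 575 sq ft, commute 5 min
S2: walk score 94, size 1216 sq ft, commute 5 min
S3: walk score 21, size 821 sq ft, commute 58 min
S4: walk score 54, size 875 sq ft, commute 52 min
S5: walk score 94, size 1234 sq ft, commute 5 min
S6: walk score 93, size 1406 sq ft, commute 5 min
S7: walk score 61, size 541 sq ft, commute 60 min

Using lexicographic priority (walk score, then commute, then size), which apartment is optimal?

First maximize walk score: best is 94, kept {S1, S2, S5}.
Then minimize commute: best is 5, kept {S1, S2, S5}.
Then maximize size: best is 1234, kept {S5}.

S5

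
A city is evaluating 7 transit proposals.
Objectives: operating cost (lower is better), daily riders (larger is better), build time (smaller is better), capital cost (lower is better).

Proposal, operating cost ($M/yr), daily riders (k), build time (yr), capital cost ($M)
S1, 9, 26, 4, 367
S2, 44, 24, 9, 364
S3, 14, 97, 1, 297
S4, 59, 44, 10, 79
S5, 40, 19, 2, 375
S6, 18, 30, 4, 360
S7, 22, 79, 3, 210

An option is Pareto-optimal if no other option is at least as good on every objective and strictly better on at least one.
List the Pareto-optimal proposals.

S1, S3, S4, S7

S1: not dominated (best operating cost).
S2: dominated by S3 (operating cost 14≤44, daily riders 97≥24, build time 1≤9, capital cost 297≤364).
S3: not dominated (best daily riders).
S4: not dominated (best capital cost).
S5: dominated by S3 (operating cost 14≤40, daily riders 97≥19, build time 1≤2, capital cost 297≤375).
S6: dominated by S3 (operating cost 14≤18, daily riders 97≥30, build time 1≤4, capital cost 297≤360).
S7: not dominated.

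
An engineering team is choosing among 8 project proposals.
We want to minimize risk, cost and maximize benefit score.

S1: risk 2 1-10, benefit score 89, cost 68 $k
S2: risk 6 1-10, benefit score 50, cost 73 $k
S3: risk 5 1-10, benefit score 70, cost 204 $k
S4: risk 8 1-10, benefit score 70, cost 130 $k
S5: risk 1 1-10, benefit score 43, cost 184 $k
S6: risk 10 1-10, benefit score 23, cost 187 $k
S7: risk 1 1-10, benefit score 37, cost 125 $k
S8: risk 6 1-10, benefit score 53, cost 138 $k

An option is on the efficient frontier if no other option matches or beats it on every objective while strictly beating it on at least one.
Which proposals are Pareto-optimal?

S1: not dominated (best benefit score).
S2: dominated by S1 (risk 2≤6, benefit score 89≥50, cost 68≤73).
S3: dominated by S1 (risk 2≤5, benefit score 89≥70, cost 68≤204).
S4: dominated by S1 (risk 2≤8, benefit score 89≥70, cost 68≤130).
S5: not dominated.
S6: dominated by S1 (risk 2≤10, benefit score 89≥23, cost 68≤187).
S7: not dominated.
S8: dominated by S1 (risk 2≤6, benefit score 89≥53, cost 68≤138).

S1, S5, S7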